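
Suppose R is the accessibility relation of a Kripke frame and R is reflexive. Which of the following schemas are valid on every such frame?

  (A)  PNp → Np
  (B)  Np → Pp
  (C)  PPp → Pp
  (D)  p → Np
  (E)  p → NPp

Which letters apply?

B

A reflexive relation is serial.
(A) PNp → Np (the dual of axiom 5) characterises the euclidean frames. Such an R need not be euclidean — not valid.
(B) Np → Pp is axiom D; it is valid on a frame exactly when R is serial. Every such R is serial, so valid.
(C) PPp → Pp (the dual of axiom 4) characterises the transitive frames. Such an R need not be transitive — not valid.
(D) p → Np is valid only on frames where every R-edge is a self-loop. Such an R need not be a subset of the identity — not valid.
(E) p → NPp is axiom B; it is valid on a frame exactly when R is symmetric. Such an R need not be symmetric, so not valid.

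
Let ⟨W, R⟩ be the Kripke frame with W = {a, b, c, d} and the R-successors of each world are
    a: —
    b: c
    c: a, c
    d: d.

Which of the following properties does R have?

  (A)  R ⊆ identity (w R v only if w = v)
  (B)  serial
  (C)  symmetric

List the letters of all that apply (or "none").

(A) not ⊆ identity: b R c with b ≠ c.
(B) not serial: a has no R-successor.
(C) not symmetric: b R c but not c R b.

none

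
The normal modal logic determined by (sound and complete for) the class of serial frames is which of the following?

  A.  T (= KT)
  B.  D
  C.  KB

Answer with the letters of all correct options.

B

(A) T (= KT) is determined by the class of reflexive frames.
(B) D is determined by exactly this class.
(C) KB is determined by the class of symmetric frames.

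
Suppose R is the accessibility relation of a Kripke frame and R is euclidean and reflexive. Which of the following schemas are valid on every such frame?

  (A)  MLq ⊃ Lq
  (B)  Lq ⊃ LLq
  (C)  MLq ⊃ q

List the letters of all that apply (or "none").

A, B, C

A reflexive euclidean relation is also symmetric (from wRw and wRv the euclidean condition gives vRw) and hence transitive; it is an equivalence relation.
(A) MLq ⊃ Lq is the dual of axiom 5; it is valid on a frame exactly when R is euclidean. Every such R is euclidean, so valid.
(B) axiom 4: valid iff R is transitive. Every such R is transitive — valid.
(C) MLq ⊃ q is the dual of axiom B, which corresponds to symmetry. Every such R is symmetric — valid.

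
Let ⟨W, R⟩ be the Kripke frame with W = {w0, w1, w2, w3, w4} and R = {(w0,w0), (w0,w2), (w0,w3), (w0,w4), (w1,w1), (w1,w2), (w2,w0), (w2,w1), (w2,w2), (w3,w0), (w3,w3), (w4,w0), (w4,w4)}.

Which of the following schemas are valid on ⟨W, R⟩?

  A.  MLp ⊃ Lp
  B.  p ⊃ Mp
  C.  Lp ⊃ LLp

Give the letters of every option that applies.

B

R is reflexive: each world relates to itself.
R is not transitive: w0 R w2 and w2 R w1 but not w0 R w1.
R is not euclidean: w0 R w2 and w0 R w3 but not w2 R w3.
(A) MLp ⊃ Lp is the dual of axiom 5, which corresponds to the euclidean property. R is not euclidean — not valid.
(B) p ⊃ Mp (the dual of axiom T) characterises the reflexive frames. R is reflexive — valid.
(C) axiom 4: valid iff R is transitive. R is not transitive — not valid.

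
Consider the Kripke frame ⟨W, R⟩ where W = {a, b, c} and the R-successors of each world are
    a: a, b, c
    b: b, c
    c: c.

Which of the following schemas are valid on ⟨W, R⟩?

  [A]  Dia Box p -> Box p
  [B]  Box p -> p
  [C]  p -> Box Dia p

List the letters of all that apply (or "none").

R is reflexive: each world relates to itself.
R is not symmetric: a R b but not b R a.
R is not euclidean: a R b and a R a but not b R a.
(A) Dia Box p -> Box p is the dual of axiom 5, which corresponds to the euclidean property. R is not euclidean — not valid.
(B) Box p -> p (axiom T) characterises the reflexive frames. R is reflexive — valid.
(C) axiom B: valid iff R is symmetric. R is not symmetric — not valid.

B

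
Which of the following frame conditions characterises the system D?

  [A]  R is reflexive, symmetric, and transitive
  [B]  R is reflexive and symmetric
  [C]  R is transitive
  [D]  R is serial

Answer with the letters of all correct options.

D

(A) this class determines S5, not D.
(B) this class determines B (= KTB), not D.
(C) this class determines K4, not D.
(D) D is sound and complete for exactly this class.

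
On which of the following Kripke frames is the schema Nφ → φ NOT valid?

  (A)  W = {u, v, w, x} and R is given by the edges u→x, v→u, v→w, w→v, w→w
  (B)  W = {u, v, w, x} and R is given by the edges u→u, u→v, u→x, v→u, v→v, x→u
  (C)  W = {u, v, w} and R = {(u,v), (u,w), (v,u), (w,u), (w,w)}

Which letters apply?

The schema Nφ → φ is axiom T; it is valid on a frame iff R is reflexive.
(A) R is not reflexive (not u R u), so the schema fails here.
(B) R is not reflexive (not w R w), so the schema fails here.
(C) R is not reflexive (not u R u), so the schema fails here.

A, B, C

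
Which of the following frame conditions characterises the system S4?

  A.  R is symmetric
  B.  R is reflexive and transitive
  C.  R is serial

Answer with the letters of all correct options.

(A) this class determines KB, not S4.
(B) S4 is sound and complete for exactly this class.
(C) this class determines D, not S4.

B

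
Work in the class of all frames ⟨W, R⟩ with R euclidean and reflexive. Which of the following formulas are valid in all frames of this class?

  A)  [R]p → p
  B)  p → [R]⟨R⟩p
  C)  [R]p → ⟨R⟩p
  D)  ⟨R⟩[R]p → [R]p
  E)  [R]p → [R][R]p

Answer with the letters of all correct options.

A, B, C, D, E

A reflexive euclidean relation is also symmetric (from wRw and wRv the euclidean condition gives vRw) and hence transitive; it is an equivalence relation.
(A) [R]p → p (axiom T) characterises the reflexive frames. Every such R is reflexive — valid.
(B) p → [R]⟨R⟩p is axiom B, which corresponds to symmetry. Every such R is symmetric — valid.
(C) [R]p → ⟨R⟩p is axiom D, which corresponds to seriality. Every such R is serial — valid.
(D) ⟨R⟩[R]p → [R]p (the dual of axiom 5) characterises the euclidean frames. Every such R is euclidean — valid.
(E) [R]p → [R][R]p (axiom 4) characterises the transitive frames. Every such R is transitive — valid.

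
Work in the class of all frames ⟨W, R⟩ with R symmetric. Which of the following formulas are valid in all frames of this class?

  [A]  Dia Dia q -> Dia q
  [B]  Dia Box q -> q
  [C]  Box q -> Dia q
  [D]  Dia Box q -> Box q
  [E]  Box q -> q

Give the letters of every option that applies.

B

(A) Dia Dia q -> Dia q (the dual of axiom 4) characterises the transitive frames. Such an R need not be transitive — not valid.
(B) Dia Box q -> q is the dual of axiom B; it is valid on a frame exactly when R is symmetric. Every such R is symmetric, so valid.
(C) Box q -> Dia q is axiom D, which corresponds to seriality. Such an R need not be serial — not valid.
(D) Dia Box q -> Box q is the dual of axiom 5, which corresponds to the euclidean property. Such an R need not be euclidean — not valid.
(E) Box q -> q is axiom T, which corresponds to reflexivity. Such an R need not be reflexive — not valid.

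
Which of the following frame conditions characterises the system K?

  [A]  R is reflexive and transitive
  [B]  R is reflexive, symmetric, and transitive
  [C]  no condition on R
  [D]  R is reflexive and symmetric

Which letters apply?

C

(A) this class determines S4, not K.
(B) this class determines S5, not K.
(C) K is sound and complete for exactly this class.
(D) this class determines B (= KTB), not K.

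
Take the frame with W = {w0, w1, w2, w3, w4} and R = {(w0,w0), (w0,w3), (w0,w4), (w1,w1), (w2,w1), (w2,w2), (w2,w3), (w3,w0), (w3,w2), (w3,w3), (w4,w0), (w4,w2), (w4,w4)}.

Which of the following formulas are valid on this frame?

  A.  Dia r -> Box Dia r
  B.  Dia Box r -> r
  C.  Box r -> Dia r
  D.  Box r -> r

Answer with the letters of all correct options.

C, D

R is reflexive: each world relates to itself.
R is not symmetric: w2 R w1 but not w1 R w2.
R is not euclidean: w0 R w3 and w0 R w4 but not w3 R w4.
R is serial: every world has an R-successor.
(A) Dia r -> Box Dia r is axiom 5; it is valid on a frame exactly when R is euclidean. R is not euclidean, so not valid.
(B) Dia Box r -> r (the dual of axiom B) characterises the symmetric frames. R is not symmetric — not valid.
(C) Box r -> Dia r (axiom D) characterises the serial frames. R is serial — valid.
(D) Box r -> r is axiom T, which corresponds to reflexivity. R is reflexive — valid.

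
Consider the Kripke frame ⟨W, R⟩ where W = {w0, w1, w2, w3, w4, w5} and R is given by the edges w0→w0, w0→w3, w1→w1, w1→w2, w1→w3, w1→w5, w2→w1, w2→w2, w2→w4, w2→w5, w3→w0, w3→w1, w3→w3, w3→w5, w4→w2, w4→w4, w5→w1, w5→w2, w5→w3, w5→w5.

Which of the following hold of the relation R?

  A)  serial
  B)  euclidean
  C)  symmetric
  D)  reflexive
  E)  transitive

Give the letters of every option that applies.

A, C, D

(A) serial: every world has an R-successor.
(B) not euclidean: w1 R w2 and w1 R w3 but not w2 R w3.
(C) symmetric: every R-edge is matched by its reverse.
(D) reflexive: each world relates to itself.
(E) not transitive: w0 R w3 and w3 R w1 but not w0 R w1.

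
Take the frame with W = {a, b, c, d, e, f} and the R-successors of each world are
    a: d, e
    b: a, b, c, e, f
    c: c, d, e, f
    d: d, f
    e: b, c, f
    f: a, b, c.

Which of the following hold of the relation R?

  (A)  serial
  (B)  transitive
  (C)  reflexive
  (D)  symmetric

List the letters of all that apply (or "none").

A

(A) serial: every world has an R-successor.
(B) not transitive: a R d and d R f but not a R f.
(C) not reflexive: not a R a.
(D) not symmetric: a R d but not d R a.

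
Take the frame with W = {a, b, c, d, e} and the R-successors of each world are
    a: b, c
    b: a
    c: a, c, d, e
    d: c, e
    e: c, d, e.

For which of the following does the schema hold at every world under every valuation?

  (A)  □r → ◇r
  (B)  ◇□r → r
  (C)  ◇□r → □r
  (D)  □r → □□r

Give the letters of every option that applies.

R is symmetric: every R-edge is matched by its reverse.
R is not transitive: a R b and b R a but not a R a.
R is not euclidean: a R b and a R c but not b R c.
R is serial: every world has an R-successor.
(A) □r → ◇r is axiom D, which corresponds to seriality. R is serial — valid.
(B) ◇□r → r is the dual of axiom B; it is valid on a frame exactly when R is symmetric. R is symmetric, so valid.
(C) ◇□r → □r is the dual of axiom 5, which corresponds to the euclidean property. R is not euclidean — not valid.
(D) □r → □□r is axiom 4, which corresponds to transitivity. R is not transitive — not valid.

A, B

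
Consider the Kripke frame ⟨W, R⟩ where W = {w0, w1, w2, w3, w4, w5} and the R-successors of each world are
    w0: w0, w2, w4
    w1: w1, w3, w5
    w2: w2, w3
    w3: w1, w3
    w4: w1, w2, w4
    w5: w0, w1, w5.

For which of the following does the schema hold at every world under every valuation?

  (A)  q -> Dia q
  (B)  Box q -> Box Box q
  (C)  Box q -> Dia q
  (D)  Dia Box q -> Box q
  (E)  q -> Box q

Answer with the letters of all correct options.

R is reflexive: each world relates to itself.
R is not transitive: w0 R w2 and w2 R w3 but not w0 R w3.
R is not euclidean: w0 R w2 and w0 R w0 but not w2 R w0.
R is serial: every world has an R-successor.
R is not a subset of the identity: w0 R w2 with w0 ≠ w2.
(A) q -> Dia q is the dual of axiom T; it is valid on a frame exactly when R is reflexive. R is reflexive, so valid.
(B) axiom 4: valid iff R is transitive. R is not transitive — not valid.
(C) Box q -> Dia q is axiom D; it is valid on a frame exactly when R is serial. R is serial, so valid.
(D) Dia Box q -> Box q is the dual of axiom 5; it is valid on a frame exactly when R is euclidean. R is not euclidean, so not valid.
(E) q -> Box q (equivalent to ◇p→p) corresponds to R being a subset of the identity. Here R ⊄ identity, so not valid.

A, C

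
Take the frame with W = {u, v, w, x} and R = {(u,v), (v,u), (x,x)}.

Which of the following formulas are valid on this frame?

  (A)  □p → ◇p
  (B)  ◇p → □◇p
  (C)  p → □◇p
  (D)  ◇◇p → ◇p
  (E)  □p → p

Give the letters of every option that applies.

R is not reflexive: not u R u.
R is symmetric: every R-edge is matched by its reverse.
R is not transitive: u R v and v R u but not u R u.
R is not euclidean: u R v and u R v but not v R v.
R is not serial: w has no R-successor.
(A) □p → ◇p is axiom D; it is valid on a frame exactly when R is serial. R is not serial, so not valid.
(B) axiom 5: valid iff R is euclidean. R is not euclidean — not valid.
(C) axiom B: valid iff R is symmetric. R is symmetric — valid.
(D) the dual of axiom 4: valid iff R is transitive. R is not transitive — not valid.
(E) □p → p is axiom T, which corresponds to reflexivity. R is not reflexive — not valid.

C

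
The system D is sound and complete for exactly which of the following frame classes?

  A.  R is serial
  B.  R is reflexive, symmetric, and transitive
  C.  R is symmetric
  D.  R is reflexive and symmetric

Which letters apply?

A

(A) D is sound and complete for exactly this class.
(B) this class determines S5, not D.
(C) this class determines KB, not D.
(D) this class determines B (= KTB), not D.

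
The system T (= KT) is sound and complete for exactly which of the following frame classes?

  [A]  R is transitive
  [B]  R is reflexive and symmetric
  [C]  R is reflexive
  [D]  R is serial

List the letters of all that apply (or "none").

(A) this class determines K4, not T (= KT).
(B) this class determines B (= KTB), not T (= KT).
(C) T (= KT) is sound and complete for exactly this class.
(D) this class determines D, not T (= KT).

C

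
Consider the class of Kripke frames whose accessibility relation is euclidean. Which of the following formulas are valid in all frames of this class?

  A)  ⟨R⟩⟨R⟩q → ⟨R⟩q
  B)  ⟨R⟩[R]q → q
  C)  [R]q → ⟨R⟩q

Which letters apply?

none

(A) ⟨R⟩⟨R⟩q → ⟨R⟩q is the dual of axiom 4; it is valid on a frame exactly when R is transitive. Such an R need not be transitive, so not valid.
(B) the dual of axiom B: valid iff R is symmetric. Such an R need not be symmetric — not valid.
(C) axiom D: valid iff R is serial. Such an R need not be serial — not valid.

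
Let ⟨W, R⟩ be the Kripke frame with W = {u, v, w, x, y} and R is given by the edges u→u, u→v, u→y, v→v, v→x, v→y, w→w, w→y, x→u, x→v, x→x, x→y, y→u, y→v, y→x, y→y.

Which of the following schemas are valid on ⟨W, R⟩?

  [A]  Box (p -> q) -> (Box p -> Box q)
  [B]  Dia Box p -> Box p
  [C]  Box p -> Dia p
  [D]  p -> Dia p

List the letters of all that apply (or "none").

A, C, D

R is reflexive: each world relates to itself.
R is not euclidean: u R v and u R u but not v R u.
R is serial: every world has an R-successor.
(A) this is just K, valid on every normal frame.
(B) the dual of axiom 5: valid iff R is euclidean. R is not euclidean — not valid.
(C) Box p -> Dia p (axiom D) characterises the serial frames. R is serial — valid.
(D) p -> Dia p (the dual of axiom T) characterises the reflexive frames. R is reflexive — valid.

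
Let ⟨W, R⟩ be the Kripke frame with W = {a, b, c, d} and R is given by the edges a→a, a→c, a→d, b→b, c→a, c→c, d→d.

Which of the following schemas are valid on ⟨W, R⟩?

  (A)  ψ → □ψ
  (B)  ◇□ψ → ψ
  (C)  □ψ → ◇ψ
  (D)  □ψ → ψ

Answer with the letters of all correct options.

C, D

R is reflexive: each world relates to itself.
R is not symmetric: a R d but not d R a.
R is serial: every world has an R-successor.
R is not a subset of the identity: a R c with a ≠ c.
(A) ψ → □ψ (equivalent to ◇p→p) corresponds to R being a subset of the identity. Here R ⊄ identity, so not valid.
(B) the dual of axiom B: valid iff R is symmetric. R is not symmetric — not valid.
(C) □ψ → ◇ψ (axiom D) characterises the serial frames. R is serial — valid.
(D) axiom T: valid iff R is reflexive. R is reflexive — valid.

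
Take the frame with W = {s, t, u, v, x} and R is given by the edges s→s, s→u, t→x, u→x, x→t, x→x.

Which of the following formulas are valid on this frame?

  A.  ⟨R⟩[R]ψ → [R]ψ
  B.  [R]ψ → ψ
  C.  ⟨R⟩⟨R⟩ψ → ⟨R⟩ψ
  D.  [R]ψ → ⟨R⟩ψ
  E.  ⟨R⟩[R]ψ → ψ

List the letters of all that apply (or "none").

none

R is not reflexive: not t R t.
R is not symmetric: s R u but not u R s.
R is not transitive: s R u and u R x but not s R x.
R is not euclidean: s R u and s R s but not u R s.
R is not serial: v has no R-successor.
(A) the dual of axiom 5: valid iff R is euclidean. R is not euclidean — not valid.
(B) [R]ψ → ψ is axiom T, which corresponds to reflexivity. R is not reflexive — not valid.
(C) ⟨R⟩⟨R⟩ψ → ⟨R⟩ψ is the dual of axiom 4, which corresponds to transitivity. R is not transitive — not valid.
(D) axiom D: valid iff R is serial. R is not serial — not valid.
(E) ⟨R⟩[R]ψ → ψ is the dual of axiom B; it is valid on a frame exactly when R is symmetric. R is not symmetric, so not valid.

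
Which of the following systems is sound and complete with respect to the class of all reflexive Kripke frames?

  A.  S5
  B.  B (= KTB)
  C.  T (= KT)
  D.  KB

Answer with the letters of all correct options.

(A) S5 is determined by the class of reflexive, symmetric, and transitive frames.
(B) B (= KTB) is determined by the class of reflexive and symmetric frames.
(C) T (= KT) is determined by exactly this class.
(D) KB is determined by the class of symmetric frames.

C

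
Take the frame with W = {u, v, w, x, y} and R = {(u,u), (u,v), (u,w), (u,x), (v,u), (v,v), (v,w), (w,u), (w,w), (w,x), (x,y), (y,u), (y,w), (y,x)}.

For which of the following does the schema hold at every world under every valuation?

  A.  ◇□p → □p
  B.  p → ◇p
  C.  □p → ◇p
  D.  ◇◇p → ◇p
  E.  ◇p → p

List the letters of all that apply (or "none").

R is not reflexive: not x R x.
R is not transitive: u R x and x R y but not u R y.
R is not euclidean: u R v and u R x but not v R x.
R is serial: every world has an R-successor.
R is not a subset of the identity: u R v with u ≠ v.
(A) ◇□p → □p is the dual of axiom 5; it is valid on a frame exactly when R is euclidean. R is not euclidean, so not valid.
(B) the dual of axiom T: valid iff R is reflexive. R is not reflexive — not valid.
(C) □p → ◇p is axiom D, which corresponds to seriality. R is serial — valid.
(D) ◇◇p → ◇p is the dual of axiom 4; it is valid on a frame exactly when R is transitive. R is not transitive, so not valid.
(E) ◇p → p is the converse of T; it holds exactly when R ⊆ identity. Here R ⊄ identity — not valid.

C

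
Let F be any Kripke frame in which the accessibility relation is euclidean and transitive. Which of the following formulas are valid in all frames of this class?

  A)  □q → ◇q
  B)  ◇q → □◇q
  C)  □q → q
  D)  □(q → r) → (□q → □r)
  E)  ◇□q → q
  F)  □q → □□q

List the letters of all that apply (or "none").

B, D, F

(A) □q → ◇q (axiom D) characterises the serial frames. Such an R need not be serial — not valid.
(B) ◇q → □◇q is axiom 5; it is valid on a frame exactly when R is euclidean. Every such R is euclidean, so valid.
(C) axiom T: valid iff R is reflexive. Such an R need not be reflexive — not valid.
(D) □(q → r) → (□q → □r) is axiom K, valid on every Kripke frame — valid.
(E) ◇□q → q is the dual of axiom B; it is valid on a frame exactly when R is symmetric. Such an R need not be symmetric, so not valid.
(F) □q → □□q (axiom 4) characterises the transitive frames. Every such R is transitive — valid.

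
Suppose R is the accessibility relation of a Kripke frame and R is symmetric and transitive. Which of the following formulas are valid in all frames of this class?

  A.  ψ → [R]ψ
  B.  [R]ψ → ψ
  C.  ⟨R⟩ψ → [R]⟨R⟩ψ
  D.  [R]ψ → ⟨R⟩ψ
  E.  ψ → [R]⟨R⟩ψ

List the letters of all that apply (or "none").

C, E

A symmetric transitive relation is euclidean (uRv and uRw give vRu by symmetry, then vRw by transitivity).
(A) ψ → [R]ψ is equivalent to ◇p→p; it holds exactly when R ⊆ identity. Such an R need not be a subset of the identity — not valid.
(B) [R]ψ → ψ is axiom T; it is valid on a frame exactly when R is reflexive. Such an R need not be reflexive, so not valid.
(C) axiom 5: valid iff R is euclidean. Every such R is euclidean — valid.
(D) axiom D: valid iff R is serial. Such an R need not be serial — not valid.
(E) ψ → [R]⟨R⟩ψ is axiom B, which corresponds to symmetry. Every such R is symmetric — valid.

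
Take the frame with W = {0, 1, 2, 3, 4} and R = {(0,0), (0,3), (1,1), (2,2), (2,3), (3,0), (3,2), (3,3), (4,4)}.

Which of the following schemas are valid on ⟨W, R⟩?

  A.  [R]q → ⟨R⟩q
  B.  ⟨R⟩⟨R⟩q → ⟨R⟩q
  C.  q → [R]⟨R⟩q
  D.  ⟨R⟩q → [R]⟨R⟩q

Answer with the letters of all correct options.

A, C

R is symmetric: every R-edge is matched by its reverse.
R is not transitive: 0 R 3 and 3 R 2 but not 0 R 2.
R is not euclidean: 3 R 0 and 3 R 2 but not 0 R 2.
R is serial: every world has an R-successor.
(A) [R]q → ⟨R⟩q (axiom D) characterises the serial frames. R is serial — valid.
(B) ⟨R⟩⟨R⟩q → ⟨R⟩q is the dual of axiom 4, which corresponds to transitivity. R is not transitive — not valid.
(C) q → [R]⟨R⟩q is axiom B, which corresponds to symmetry. R is symmetric — valid.
(D) ⟨R⟩q → [R]⟨R⟩q is axiom 5, which corresponds to the euclidean property. R is not euclidean — not valid.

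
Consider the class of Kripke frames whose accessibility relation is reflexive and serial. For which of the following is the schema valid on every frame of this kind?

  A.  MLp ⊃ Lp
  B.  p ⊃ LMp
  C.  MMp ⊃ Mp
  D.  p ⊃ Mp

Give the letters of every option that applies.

D

(A) the dual of axiom 5: valid iff R is euclidean. Such an R need not be euclidean — not valid.
(B) p ⊃ LMp is axiom B; it is valid on a frame exactly when R is symmetric. Such an R need not be symmetric, so not valid.
(C) MMp ⊃ Mp is the dual of axiom 4; it is valid on a frame exactly when R is transitive. Such an R need not be transitive, so not valid.
(D) p ⊃ Mp is the dual of axiom T; it is valid on a frame exactly when R is reflexive. Every such R is reflexive, so valid.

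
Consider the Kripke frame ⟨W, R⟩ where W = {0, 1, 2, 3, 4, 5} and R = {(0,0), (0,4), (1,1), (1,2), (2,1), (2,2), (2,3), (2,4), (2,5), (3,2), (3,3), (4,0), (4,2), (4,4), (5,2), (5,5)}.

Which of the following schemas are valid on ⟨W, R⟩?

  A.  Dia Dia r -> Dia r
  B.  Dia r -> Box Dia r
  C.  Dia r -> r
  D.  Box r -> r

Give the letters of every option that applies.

D

R is reflexive: each world relates to itself.
R is not transitive: 0 R 4 and 4 R 2 but not 0 R 2.
R is not euclidean: 2 R 1 and 2 R 3 but not 1 R 3.
R is not a subset of the identity: 0 R 4 with 0 ≠ 4.
(A) Dia Dia r -> Dia r (the dual of axiom 4) characterises the transitive frames. R is not transitive — not valid.
(B) axiom 5: valid iff R is euclidean. R is not euclidean — not valid.
(C) Dia r -> r is valid only on frames where every R-edge is a self-loop. Here R ⊄ identity — not valid.
(D) Box r -> r (axiom T) characterises the reflexive frames. R is reflexive — valid.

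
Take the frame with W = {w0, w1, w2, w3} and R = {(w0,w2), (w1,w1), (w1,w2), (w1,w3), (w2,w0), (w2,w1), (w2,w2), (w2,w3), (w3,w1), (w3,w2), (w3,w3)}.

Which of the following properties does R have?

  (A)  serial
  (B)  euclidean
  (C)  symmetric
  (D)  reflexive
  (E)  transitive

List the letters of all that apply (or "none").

(A) serial: every world has an R-successor.
(B) not euclidean: w2 R w0 and w2 R w1 but not w0 R w1.
(C) symmetric: every R-edge is matched by its reverse.
(D) not reflexive: not w0 R w0.
(E) not transitive: w0 R w2 and w2 R w0 but not w0 R w0.

A, C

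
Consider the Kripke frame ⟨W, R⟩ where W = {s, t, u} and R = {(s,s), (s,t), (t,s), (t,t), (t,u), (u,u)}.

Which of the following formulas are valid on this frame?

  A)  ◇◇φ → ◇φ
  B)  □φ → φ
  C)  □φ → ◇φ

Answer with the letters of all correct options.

B, C

R is reflexive: each world relates to itself.
R is not transitive: s R t and t R u but not s R u.
R is serial: every world has an R-successor.
(A) ◇◇φ → ◇φ (the dual of axiom 4) characterises the transitive frames. R is not transitive — not valid.
(B) □φ → φ is axiom T, which corresponds to reflexivity. R is reflexive — valid.
(C) □φ → ◇φ is axiom D, which corresponds to seriality. R is serial — valid.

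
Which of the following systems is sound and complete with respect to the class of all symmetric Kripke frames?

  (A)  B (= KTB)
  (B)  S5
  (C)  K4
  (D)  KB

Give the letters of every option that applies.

(A) B (= KTB) is determined by the class of reflexive and symmetric frames.
(B) S5 is determined by the class of reflexive, symmetric, and transitive frames.
(C) K4 is determined by the class of transitive frames.
(D) KB is determined by exactly this class.

D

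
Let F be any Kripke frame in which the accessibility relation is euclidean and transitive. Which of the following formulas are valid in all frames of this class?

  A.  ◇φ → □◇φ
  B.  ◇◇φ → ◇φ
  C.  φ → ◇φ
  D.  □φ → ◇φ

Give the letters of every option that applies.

A, B

(A) ◇φ → □◇φ (axiom 5) characterises the euclidean frames. Every such R is euclidean — valid.
(B) ◇◇φ → ◇φ (the dual of axiom 4) characterises the transitive frames. Every such R is transitive — valid.
(C) φ → ◇φ is the dual of axiom T, which corresponds to reflexivity. Such an R need not be reflexive — not valid.
(D) □φ → ◇φ is axiom D; it is valid on a frame exactly when R is serial. Such an R need not be serial, so not valid.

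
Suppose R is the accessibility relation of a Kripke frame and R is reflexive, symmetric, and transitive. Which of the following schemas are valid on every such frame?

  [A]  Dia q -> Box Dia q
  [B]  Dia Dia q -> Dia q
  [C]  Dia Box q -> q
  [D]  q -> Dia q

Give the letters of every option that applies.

A relation that is reflexive, symmetric, and transitive is also euclidean and serial.
(A) axiom 5: valid iff R is euclidean. Every such R is euclidean — valid.
(B) Dia Dia q -> Dia q is the dual of axiom 4, which corresponds to transitivity. Every such R is transitive — valid.
(C) Dia Box q -> q (the dual of axiom B) characterises the symmetric frames. Every such R is symmetric — valid.
(D) q -> Dia q is the dual of axiom T; it is valid on a frame exactly when R is reflexive. Every such R is reflexive, so valid.

A, B, C, D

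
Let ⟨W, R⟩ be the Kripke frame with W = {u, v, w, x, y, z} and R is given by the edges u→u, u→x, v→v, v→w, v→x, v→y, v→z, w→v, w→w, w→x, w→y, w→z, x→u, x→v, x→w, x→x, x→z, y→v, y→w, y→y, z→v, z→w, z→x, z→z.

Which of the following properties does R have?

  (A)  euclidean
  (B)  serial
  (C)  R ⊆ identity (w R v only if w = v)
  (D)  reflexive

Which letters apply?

B, D

(A) not euclidean: v R x and v R y but not x R y.
(B) serial: every world has an R-successor.
(C) not ⊆ identity: u R x with u ≠ x.
(D) reflexive: each world relates to itself.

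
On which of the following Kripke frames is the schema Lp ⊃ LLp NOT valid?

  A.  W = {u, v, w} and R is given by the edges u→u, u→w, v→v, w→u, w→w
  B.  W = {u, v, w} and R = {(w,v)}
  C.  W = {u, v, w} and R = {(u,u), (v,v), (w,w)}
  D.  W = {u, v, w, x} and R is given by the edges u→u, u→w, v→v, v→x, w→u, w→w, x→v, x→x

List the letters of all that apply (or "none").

The schema Lp ⊃ LLp is axiom 4; it is valid on a frame iff R is transitive.
(A) R is transitive (R is closed under composition), so the schema is valid here.
(B) R is transitive (R is closed under composition), so the schema is valid here.
(C) R is transitive (R is closed under composition), so the schema is valid here.
(D) R is transitive (R is closed under composition), so the schema is valid here.

none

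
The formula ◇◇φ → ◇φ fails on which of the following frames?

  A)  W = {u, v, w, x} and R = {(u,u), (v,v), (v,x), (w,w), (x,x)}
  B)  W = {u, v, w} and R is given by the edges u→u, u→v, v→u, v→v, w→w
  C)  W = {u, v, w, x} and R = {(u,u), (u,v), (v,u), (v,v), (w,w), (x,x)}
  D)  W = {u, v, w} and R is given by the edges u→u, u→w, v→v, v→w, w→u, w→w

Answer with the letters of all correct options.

The schema ◇◇φ → ◇φ is the dual of axiom 4; it is valid on a frame iff R is transitive.
(A) R is transitive (R is closed under composition), so the schema is valid here.
(B) R is transitive (R is closed under composition), so the schema is valid here.
(C) R is transitive (R is closed under composition), so the schema is valid here.
(D) R is not transitive (v R w and w R u but not v R u), so the schema fails here.

D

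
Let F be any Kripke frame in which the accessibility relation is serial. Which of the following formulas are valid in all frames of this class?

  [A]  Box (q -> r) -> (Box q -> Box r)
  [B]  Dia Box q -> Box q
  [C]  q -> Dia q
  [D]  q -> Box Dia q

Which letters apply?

(A) Box (q -> r) -> (Box q -> Box r) is the K axiom; it holds on all frames — valid.
(B) Dia Box q -> Box q is the dual of axiom 5; it is valid on a frame exactly when R is euclidean. Such an R need not be euclidean, so not valid.
(C) the dual of axiom T: valid iff R is reflexive. Such an R need not be reflexive — not valid.
(D) axiom B: valid iff R is symmetric. Such an R need not be symmetric — not valid.

A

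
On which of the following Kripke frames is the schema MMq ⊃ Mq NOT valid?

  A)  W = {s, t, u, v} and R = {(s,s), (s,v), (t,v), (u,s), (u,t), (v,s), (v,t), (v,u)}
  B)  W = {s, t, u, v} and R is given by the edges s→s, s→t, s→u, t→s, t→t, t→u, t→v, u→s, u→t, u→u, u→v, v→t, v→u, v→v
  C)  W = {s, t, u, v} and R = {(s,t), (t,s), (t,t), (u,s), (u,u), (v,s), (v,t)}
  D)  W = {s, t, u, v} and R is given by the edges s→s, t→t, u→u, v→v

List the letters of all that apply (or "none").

A, B, C

The schema MMq ⊃ Mq is the dual of axiom 4; it is valid on a frame iff R is transitive.
(A) R is not transitive (s R v and v R t but not s R t), so the schema fails here.
(B) R is not transitive (s R t and t R v but not s R v), so the schema fails here.
(C) R is not transitive (s R t and t R s but not s R s), so the schema fails here.
(D) R is transitive (R is closed under composition), so the schema is valid here.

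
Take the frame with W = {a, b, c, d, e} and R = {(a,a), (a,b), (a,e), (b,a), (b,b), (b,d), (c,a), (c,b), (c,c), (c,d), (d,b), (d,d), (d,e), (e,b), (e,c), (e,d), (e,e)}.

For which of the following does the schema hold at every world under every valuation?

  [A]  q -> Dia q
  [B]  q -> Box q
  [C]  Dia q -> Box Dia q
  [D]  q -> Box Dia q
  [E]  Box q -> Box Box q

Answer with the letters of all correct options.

R is reflexive: each world relates to itself.
R is not symmetric: a R e but not e R a.
R is not transitive: a R b and b R d but not a R d.
R is not euclidean: a R b and a R e but not b R e.
R is not a subset of the identity: a R b with a ≠ b.
(A) q -> Dia q (the dual of axiom T) characterises the reflexive frames. R is reflexive — valid.
(B) q -> Box q is valid only on frames where every R-edge is a self-loop. Here R ⊄ identity — not valid.
(C) Dia q -> Box Dia q is axiom 5; it is valid on a frame exactly when R is euclidean. R is not euclidean, so not valid.
(D) axiom B: valid iff R is symmetric. R is not symmetric — not valid.
(E) axiom 4: valid iff R is transitive. R is not transitive — not valid.

A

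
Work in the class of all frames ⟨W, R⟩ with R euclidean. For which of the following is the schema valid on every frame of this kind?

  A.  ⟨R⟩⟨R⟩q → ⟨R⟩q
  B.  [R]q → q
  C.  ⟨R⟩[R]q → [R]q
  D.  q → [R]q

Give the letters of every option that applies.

C

(A) ⟨R⟩⟨R⟩q → ⟨R⟩q is the dual of axiom 4; it is valid on a frame exactly when R is transitive. Such an R need not be transitive, so not valid.
(B) [R]q → q is axiom T; it is valid on a frame exactly when R is reflexive. Such an R need not be reflexive, so not valid.
(C) ⟨R⟩[R]q → [R]q (the dual of axiom 5) characterises the euclidean frames. Every such R is euclidean — valid.
(D) q → [R]q is valid only on frames where every R-edge is a self-loop. Such an R need not be a subset of the identity — not valid.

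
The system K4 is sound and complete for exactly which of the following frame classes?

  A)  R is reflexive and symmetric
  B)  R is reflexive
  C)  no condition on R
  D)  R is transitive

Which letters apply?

D

(A) this class determines B (= KTB), not K4.
(B) this class determines T (= KT), not K4.
(C) this class determines K, not K4.
(D) K4 is sound and complete for exactly this class.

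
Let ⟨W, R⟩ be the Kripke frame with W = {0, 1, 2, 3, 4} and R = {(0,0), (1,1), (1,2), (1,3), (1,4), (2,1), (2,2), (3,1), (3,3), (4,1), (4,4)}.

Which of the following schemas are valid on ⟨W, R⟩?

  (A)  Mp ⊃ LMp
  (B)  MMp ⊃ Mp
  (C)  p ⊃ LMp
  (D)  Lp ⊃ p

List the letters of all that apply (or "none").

C, D

R is reflexive: each world relates to itself.
R is symmetric: every R-edge is matched by its reverse.
R is not transitive: 2 R 1 and 1 R 3 but not 2 R 3.
R is not euclidean: 1 R 2 and 1 R 3 but not 2 R 3.
(A) Mp ⊃ LMp (axiom 5) characterises the euclidean frames. R is not euclidean — not valid.
(B) MMp ⊃ Mp is the dual of axiom 4; it is valid on a frame exactly when R is transitive. R is not transitive, so not valid.
(C) p ⊃ LMp is axiom B, which corresponds to symmetry. R is symmetric — valid.
(D) Lp ⊃ p is axiom T; it is valid on a frame exactly when R is reflexive. R is reflexive, so valid.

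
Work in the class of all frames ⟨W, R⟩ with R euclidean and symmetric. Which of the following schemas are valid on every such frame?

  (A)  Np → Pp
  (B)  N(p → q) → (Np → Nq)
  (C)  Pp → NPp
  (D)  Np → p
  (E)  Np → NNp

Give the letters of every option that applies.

A symmetric euclidean relation is transitive (uRv and vRw give vRu by symmetry, then uRw by the euclidean condition, applied at v).
(A) Np → Pp is axiom D, which corresponds to seriality. Such an R need not be serial — not valid.
(B) N(p → q) → (Np → Nq) is axiom K, valid on every Kripke frame — valid.
(C) Pp → NPp is axiom 5, which corresponds to the euclidean property. Every such R is euclidean — valid.
(D) Np → p (axiom T) characterises the reflexive frames. Such an R need not be reflexive — not valid.
(E) Np → NNp is axiom 4, which corresponds to transitivity. Every such R is transitive — valid.

B, C, E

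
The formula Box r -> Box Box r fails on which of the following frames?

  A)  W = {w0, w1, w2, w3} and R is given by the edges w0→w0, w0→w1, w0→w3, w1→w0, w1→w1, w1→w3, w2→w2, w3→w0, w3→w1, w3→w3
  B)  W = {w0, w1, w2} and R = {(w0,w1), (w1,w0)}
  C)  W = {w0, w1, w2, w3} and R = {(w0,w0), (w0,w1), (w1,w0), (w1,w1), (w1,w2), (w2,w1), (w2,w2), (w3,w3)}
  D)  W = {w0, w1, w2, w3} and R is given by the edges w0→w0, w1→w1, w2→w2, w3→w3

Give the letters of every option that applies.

B, C

The schema Box r -> Box Box r is axiom 4; it is valid on a frame iff R is transitive.
(A) R is transitive (R is closed under composition), so the schema is valid here.
(B) R is not transitive (w0 R w1 and w1 R w0 but not w0 R w0), so the schema fails here.
(C) R is not transitive (w0 R w1 and w1 R w2 but not w0 R w2), so the schema fails here.
(D) R is transitive (R is closed under composition), so the schema is valid here.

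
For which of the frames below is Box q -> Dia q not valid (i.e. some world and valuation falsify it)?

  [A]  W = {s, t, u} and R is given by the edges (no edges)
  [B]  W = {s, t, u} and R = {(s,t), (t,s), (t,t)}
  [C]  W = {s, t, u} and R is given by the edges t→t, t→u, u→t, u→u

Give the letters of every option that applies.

The schema Box q -> Dia q is axiom D; it is valid on a frame iff R is serial.
(A) R is not serial (s has no R-successor), so the schema fails here.
(B) R is not serial (u has no R-successor), so the schema fails here.
(C) R is not serial (s has no R-successor), so the schema fails here.

A, B, C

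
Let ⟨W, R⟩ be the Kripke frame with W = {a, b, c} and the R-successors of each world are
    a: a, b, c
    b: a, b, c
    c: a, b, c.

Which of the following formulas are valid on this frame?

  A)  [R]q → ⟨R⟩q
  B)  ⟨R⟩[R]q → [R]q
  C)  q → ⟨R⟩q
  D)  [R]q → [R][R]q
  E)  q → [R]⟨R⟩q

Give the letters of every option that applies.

R is reflexive: each world relates to itself.
R is symmetric: every R-edge is matched by its reverse.
R is transitive: R is closed under composition.
R is euclidean: any two R-successors of the same world are R-related.
R is serial: every world has an R-successor.
(A) [R]q → ⟨R⟩q is axiom D, which corresponds to seriality. R is serial — valid.
(B) ⟨R⟩[R]q → [R]q is the dual of axiom 5, which corresponds to the euclidean property. R is euclidean — valid.
(C) q → ⟨R⟩q (the dual of axiom T) characterises the reflexive frames. R is reflexive — valid.
(D) [R]q → [R][R]q is axiom 4, which corresponds to transitivity. R is transitive — valid.
(E) axiom B: valid iff R is symmetric. R is symmetric — valid.

A, B, C, D, E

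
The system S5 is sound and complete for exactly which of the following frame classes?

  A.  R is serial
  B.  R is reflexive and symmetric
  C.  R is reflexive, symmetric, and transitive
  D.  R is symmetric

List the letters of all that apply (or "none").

C

(A) this class determines D, not S5.
(B) this class determines B (= KTB), not S5.
(C) S5 is sound and complete for exactly this class.
(D) this class determines KB, not S5.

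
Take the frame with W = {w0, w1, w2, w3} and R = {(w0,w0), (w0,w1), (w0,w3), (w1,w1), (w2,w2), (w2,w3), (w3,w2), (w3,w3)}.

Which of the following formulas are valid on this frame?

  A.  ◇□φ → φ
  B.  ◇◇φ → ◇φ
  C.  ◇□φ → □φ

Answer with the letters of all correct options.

none

R is not symmetric: w0 R w1 but not w1 R w0.
R is not transitive: w0 R w3 and w3 R w2 but not w0 R w2.
R is not euclidean: w0 R w1 and w0 R w0 but not w1 R w0.
(A) ◇□φ → φ (the dual of axiom B) characterises the symmetric frames. R is not symmetric — not valid.
(B) ◇◇φ → ◇φ (the dual of axiom 4) characterises the transitive frames. R is not transitive — not valid.
(C) ◇□φ → □φ (the dual of axiom 5) characterises the euclidean frames. R is not euclidean — not valid.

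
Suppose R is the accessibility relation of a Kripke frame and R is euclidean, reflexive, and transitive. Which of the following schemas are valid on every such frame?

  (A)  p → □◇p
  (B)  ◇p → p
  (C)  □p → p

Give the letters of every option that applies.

A, C

A relation that is euclidean, reflexive, and transitive is also serial and symmetric.
(A) p → □◇p (axiom B) characterises the symmetric frames. Every such R is symmetric — valid.
(B) ◇p → p is the converse of T; it holds exactly when R ⊆ identity. Such an R need not be a subset of the identity — not valid.
(C) □p → p is axiom T, which corresponds to reflexivity. Every such R is reflexive — valid.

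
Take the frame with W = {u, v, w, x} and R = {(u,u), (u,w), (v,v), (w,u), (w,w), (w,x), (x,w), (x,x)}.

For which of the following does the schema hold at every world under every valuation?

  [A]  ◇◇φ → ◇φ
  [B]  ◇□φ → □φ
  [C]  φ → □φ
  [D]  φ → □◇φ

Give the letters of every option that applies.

R is symmetric: every R-edge is matched by its reverse.
R is not transitive: u R w and w R x but not u R x.
R is not euclidean: w R u and w R x but not u R x.
R is not a subset of the identity: u R w with u ≠ w.
(A) ◇◇φ → ◇φ is the dual of axiom 4, which corresponds to transitivity. R is not transitive — not valid.
(B) ◇□φ → □φ (the dual of axiom 5) characterises the euclidean frames. R is not euclidean — not valid.
(C) φ → □φ is valid only on frames where every R-edge is a self-loop. Here R ⊄ identity — not valid.
(D) φ → □◇φ is axiom B, which corresponds to symmetry. R is symmetric — valid.

D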